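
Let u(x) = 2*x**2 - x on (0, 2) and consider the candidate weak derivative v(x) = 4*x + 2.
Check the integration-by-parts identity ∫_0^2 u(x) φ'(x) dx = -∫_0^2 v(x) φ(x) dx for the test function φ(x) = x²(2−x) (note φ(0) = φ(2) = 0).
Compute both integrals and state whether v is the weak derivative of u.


LHS = -76/15, RHS = -136/15. No, v is not the weak derivative of u.

u(x) = 2*x**2 - x, classical derivative u'(x) = 4*x - 1.
φ(x) = x²(2−x), so φ'(x) = x*(4 - 3*x).
Note φ(0) = φ(2) = 0, so the boundary term u·φ vanishes.
LHS = ∫_0^2 u(x) φ'(x) dx = ∫_0^2 (-6*x^4 + 11*x^3 - 4*x^2) dx. Term by term:
  ∫_0^2 -6*x^4 dx = -192/5;  ∫_0^2 11*x^3 dx = 44;  ∫_0^2 -4*x^2 dx = -32/3.
Sum: -192/5 + 44 − 32/3 = -76/15.
So LHS = -76/15.
∫_0^2 v(x) φ(x) dx = ∫_0^2 (-4*x^4 + 6*x^3 + 4*x^2) dx. Term by term:
  ∫_0^2 -4*x^4 dx = -128/5;  ∫_0^2 6*x^3 dx = 24;  ∫_0^2 4*x^2 dx = 32/3.
Sum: -128/5 + 24 + 32/3 = 136/15.
So RHS = -∫_0^2 v(x) φ(x) dx = -136/15.
LHS − RHS = 4 ≠ 0, so the identity fails.
(For a valid weak derivative the identity must hold for EVERY test function, in particular this one. The failure shows v is NOT the weak derivative of u.)
Correct weak derivative would be u'(x) = 4*x - 1.


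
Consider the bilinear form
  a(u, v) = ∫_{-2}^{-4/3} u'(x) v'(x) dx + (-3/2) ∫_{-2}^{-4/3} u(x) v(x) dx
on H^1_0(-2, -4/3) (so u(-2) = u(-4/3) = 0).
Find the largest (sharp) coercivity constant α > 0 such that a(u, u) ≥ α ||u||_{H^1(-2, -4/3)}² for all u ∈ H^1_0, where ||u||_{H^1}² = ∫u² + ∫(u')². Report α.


α = 3*(-2 + 3*π^2)/(4 + 9*π^2)

Coercivity of a(·,·) on H^1_0(-2, -4/3) means a(u, u) ≥ α ||u||_{H^1}² for every u ∈ H^1_0.
The interval has length L = 2/3, and Poincaré/coercivity depend only on L. Here a(u, u) = ∫(u')² + (-3/2)·∫u².
Here c = -3/2 < 0 with |c| < (π/L)² = 9*π^2/4, so coercivity still holds. The condition a(u,u) ≥ α||u||_{H^1}² reads (1−α)∫(u')² ≥ (α−c)∫u². Any admissible α is ≤ 1 (rapidly oscillating u have ∫u²/∫(u')² → 0), and α = 1 would force 0 ≥ (1−c)∫u², impossible since c < 1; so 1−α > 0. By the sharp Poincaré inequality on H^1_0 of an interval of length L, ∫(u')² ≥ (π/L)²∫u² with equality for the first sine mode sin(π(x−x₀)/L) (x₀ the left endpoint), so the inequality holds for all u iff (1−α)(π/L)² ≥ α − c, i.e. α ≤ ((π/L)² + c)/((π/L)² + 1) = (1 + c(L/π)²)/(1 + (L/π)²). (Direct route, valid since c ≤ 0: Poincaré gives c∫u² ≥ c(L/π)²∫(u')², so a(u,u) ≥ (1 + c(L/π)²)∫(u')², while ||u||_{H^1}² ≤ (1 + (L/π)²)∫(u')²; dividing yields the same α.) With (π/L)² = 9*π^2/4 and c = -3/2, the largest admissible constant is α = ((π/L)² + c)/((π/L)² + 1).
Simplifying, α = 3*(-2 + 3*π^2)/(4 + 9*π^2).


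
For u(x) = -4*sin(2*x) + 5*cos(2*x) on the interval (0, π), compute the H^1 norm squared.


||u||_{H^1(0,π)}^2 = 205*π/2

u'(x) = -10*sin(2*x) - 8*cos(2*x).
Expand u² and (u')² and integrate term by term on (0, π), using: for integers n ≥ 1, ∫_0^π sin²(nx) dx = ∫_0^π cos²(nx) dx = π/2; for n ≠ n', ∫_0^π sin(nx)sin(n'x) dx = ∫_0^π cos(nx)cos(n'x) dx = 0; and by product-to-sum, ∫_0^π sin(nx)cos(n'x) dx = ½∫_0^π [sin((n+n')x) + sin((n−n')x)] dx, which is 0 when n+n' is even and 2n/(n²−n'²) when n+n' is odd (it need not vanish on (0, π)).
  u² squared terms: (-4)²·∫sin(2x)² dx = 16·π/2 = 8*π;  (5)²·∫cos(2x)² dx = 25·π/2 = 25*π/2.
  u² cross terms: 2·(-4)·(5)·∫sin(2x)·cos(2x) dx = -40·(0) = 0.
  So ∫_0^π u² dx = 8*π + 25*π/2 + 0 = 41*π/2.
  (u')² squared terms: (-10)²·∫sin(2x)² dx = 100·π/2 = 50*π;  (-8)²·∫cos(2x)² dx = 64·π/2 = 32*π.
  (u')² cross terms: 2·(-10)·(-8)·∫sin(2x)·cos(2x) dx = 160·(0) = 0.
  So ∫_0^π (u')² dx = 50*π + 32*π + 0 = 82*π.
||u||_{H^1}^2 = (41*π/2) + (82*π) = 205*π/2.


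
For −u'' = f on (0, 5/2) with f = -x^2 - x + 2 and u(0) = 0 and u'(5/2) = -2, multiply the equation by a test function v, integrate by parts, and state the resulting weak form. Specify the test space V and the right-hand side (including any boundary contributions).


V = {v ∈ H^1(0, 5/2) : v(0) = 0} (test functions vanish at x = 0 where u is specified); weak form: ∫_0^5/2 u'v' dx = ∫_0^5/2 (-x^2 - x + 2) v dx − 2·v(5/2) for all v ∈ V.

Multiply both sides by a test function v and integrate from 0 to 5/2:
  ∫_0^5/2 −u''(x) v(x) dx = ∫_0^5/2 f(x) v(x) dx.
Integrate the LHS by parts once:
  ∫_0^5/2 −u'' v dx = −[u'(x) v(x)]_0^5/2 + ∫_0^5/2 u'(x) v'(x) dx.
Thus ∫_0^5/2 u'(x) v'(x) dx = ∫_0^5/2 f(x) v(x) dx + [u'(x) v(x)]_0^5/2.
Choose V so that boundary terms are either known or forced to vanish.
Mixed BC: u(0) = 0 (Dirichlet) and u'(5/2) = -2 (Neumann). Define V = {v ∈ H^1(0, 5/2) : v(0) = 0}. Then [u' v]_0^5/2 = u'(5/2)·v(5/2) − u'(0)·0 = − 2·v(5/2).
Weak formulation: find u (satisfying any essential BC) such that ∫_0^5/2 u'(x) v'(x) dx = ∫_0^5/2 f v dx − 2·v(5/2) for all v ∈ V (Dirichlet at 0 absorbed into V; Neumann datum at x = 5/2 contributes the boundary term).
Substituting f(x) = -x^2 - x + 2, the right-hand side is ∫_0^5/2 (-x^2 - x + 2) v dx − 2·v(5/2).


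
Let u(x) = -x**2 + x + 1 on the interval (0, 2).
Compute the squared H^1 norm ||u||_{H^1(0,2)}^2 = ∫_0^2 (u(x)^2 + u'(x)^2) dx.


||u||_{H^1}^2 = 32/5

The H^1 norm (squared) on an interval (0, L) is
  ||u||_{H^1}^2 = ∫_0^L u(x)^2 dx + ∫_0^L u'(x)^2 dx.
Compute u'(x) = 1 - 2*x.
Then u(x)^2 = x**4 - 2*x**3 - x**2 + 2*x + 1 and u'(x)^2 = 4*x**2 - 4*x + 1.
Integrate each monomial from 0 to 2 using ∫_0^2 c·x^n dx = c·2^(n+1)/(n+1):
  ∫_0^2 u(x)^2 dx = ∫_0^2 (x^4 - 2*x^3 - x^2 + 2*x + 1) dx. Term by term:
    ∫_0^2 x^4 dx = 32/5;  ∫_0^2 -2*x^3 dx = -8;  ∫_0^2 -x^2 dx = -8/3;
    ∫_0^2 2*x dx = 4;  ∫_0^2 1 dx = 2.
  Sum: 32/5 − 8 − 8/3 + 4 + 2 = 26/15.
  ∫_0^2 u'(x)^2 dx = ∫_0^2 (4*x^2 - 4*x + 1) dx. Term by term:
    ∫_0^2 4*x^2 dx = 32/3;  ∫_0^2 -4*x dx = -8;  ∫_0^2 1 dx = 2.
  Sum: 32/3 − 8 + 2 = 14/3.
Adding: ||u||_{H^1}^2 = 26/15 + 14/3 = 32/5.


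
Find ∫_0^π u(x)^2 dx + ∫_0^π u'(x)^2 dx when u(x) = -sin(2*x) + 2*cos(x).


||u||_{H^1(0,π)}^2 = -32/3 + 13*π/2

u'(x) = -2*sin(x) - 2*cos(2*x).
Expand u² and (u')² and integrate term by term on (0, π), using: for integers n ≥ 1, ∫_0^π sin²(nx) dx = ∫_0^π cos²(nx) dx = π/2; for n ≠ n', ∫_0^π sin(nx)sin(n'x) dx = ∫_0^π cos(nx)cos(n'x) dx = 0; and by product-to-sum, ∫_0^π sin(nx)cos(n'x) dx = ½∫_0^π [sin((n+n')x) + sin((n−n')x)] dx, which is 0 when n+n' is even and 2n/(n²−n'²) when n+n' is odd (it need not vanish on (0, π)).
  u² squared terms: (-1)²·∫sin(2x)² dx = 1·π/2 = π/2;  (2)²·∫cos(x)² dx = 4·π/2 = 2*π.
  u² cross terms: 2·(-1)·(2)·∫sin(2x)·cos(x) dx = -4·(4/3) = -16/3.
  So ∫_0^π u² dx = π/2 + 2*π − 16/3 = -16/3 + 5*π/2.
  (u')² squared terms: (-2)²·∫cos(2x)² dx = 4·π/2 = 2*π;  (-2)²·∫sin(x)² dx = 4·π/2 = 2*π.
  (u')² cross terms: 2·(-2)·(-2)·∫cos(2x)·sin(x) dx = 8·(-2/3) = -16/3.
  So ∫_0^π (u')² dx = 2*π + 2*π − 16/3 = -16/3 + 4*π.
||u||_{H^1}^2 = (-16/3 + 5*π/2) + (-16/3 + 4*π) = -32/3 + 13*π/2.


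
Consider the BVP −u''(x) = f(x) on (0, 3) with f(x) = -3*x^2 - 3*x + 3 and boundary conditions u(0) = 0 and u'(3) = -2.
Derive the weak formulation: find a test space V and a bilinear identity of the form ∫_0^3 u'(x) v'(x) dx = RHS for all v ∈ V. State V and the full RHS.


V = {v ∈ H^1(0, 3) : v(0) = 0} (test functions vanish at x = 0 where u is specified); weak form: ∫_0^3 u'v' dx = ∫_0^3 (-3*x^2 - 3*x + 3) v dx − 2·v(3) for all v ∈ V.

Multiply both sides by a test function v and integrate from 0 to 3:
  ∫_0^3 −u''(x) v(x) dx = ∫_0^3 f(x) v(x) dx.
Integrate the LHS by parts once:
  ∫_0^3 −u'' v dx = −[u'(x) v(x)]_0^3 + ∫_0^3 u'(x) v'(x) dx.
Thus ∫_0^3 u'(x) v'(x) dx = ∫_0^3 f(x) v(x) dx + [u'(x) v(x)]_0^3.
Choose V so that boundary terms are either known or forced to vanish.
Mixed BC: u(0) = 0 (Dirichlet) and u'(3) = -2 (Neumann). Define V = {v ∈ H^1(0, 3) : v(0) = 0}. Then [u' v]_0^3 = u'(3)·v(3) − u'(0)·0 = − 2·v(3).
Weak formulation: find u (satisfying any essential BC) such that ∫_0^3 u'(x) v'(x) dx = ∫_0^3 f v dx − 2·v(3) for all v ∈ V (Dirichlet at 0 absorbed into V; Neumann datum at x = 3 contributes the boundary term).
Substituting f(x) = -3*x^2 - 3*x + 3, the right-hand side is ∫_0^3 (-3*x^2 - 3*x + 3) v dx − 2·v(3).


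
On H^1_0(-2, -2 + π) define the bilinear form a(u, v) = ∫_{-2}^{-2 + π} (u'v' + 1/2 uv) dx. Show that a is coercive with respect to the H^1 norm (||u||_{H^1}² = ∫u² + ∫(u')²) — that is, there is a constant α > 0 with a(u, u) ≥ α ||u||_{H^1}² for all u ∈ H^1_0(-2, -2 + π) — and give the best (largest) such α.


α = 3/4

Coercivity of a(·,·) on H^1_0(-2, -2 + π) means a(u, u) ≥ α ||u||_{H^1}² for every u ∈ H^1_0.
The interval has length L = π, and Poincaré/coercivity depend only on L. Here a(u, u) = ∫(u')² + (1/2)·∫u².
Here 0 < c = 1/2 < 1. The condition a(u,u) ≥ α||u||_{H^1}² reads (1−α)∫(u')² ≥ (α−c)∫u². Any admissible α is ≤ 1 (rapidly oscillating u have ∫u²/∫(u')² → 0), and α = 1 would force 0 ≥ (1−c)∫u², impossible since c < 1; so 1−α > 0. By the sharp Poincaré inequality on H^1_0 of an interval of length L, ∫(u')² ≥ (π/L)²∫u² with equality for the first sine mode sin(π(x−x₀)/L) (x₀ the left endpoint), so the inequality holds for all u iff (1−α)(π/L)² ≥ α − c, i.e. α ≤ ((π/L)² + c)/((π/L)² + 1) = (1 + c(L/π)²)/(1 + (L/π)²). With (π/L)² = 1 and c = 1/2, the largest admissible constant is α = ((π/L)² + c)/((π/L)² + 1).
Simplifying, α = 3/4.


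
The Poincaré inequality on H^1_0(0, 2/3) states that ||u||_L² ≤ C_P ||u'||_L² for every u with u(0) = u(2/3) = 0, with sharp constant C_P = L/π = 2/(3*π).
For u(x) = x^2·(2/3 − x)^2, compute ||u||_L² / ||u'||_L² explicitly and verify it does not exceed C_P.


||u||_L² / ||u'||_L² = sqrt(3)/9 < C_P = 2/(3*π).

u(x) = x^2·(2/3 − x)^2, so u'(x) = 4*x*(3*x - 2)*(3*x - 1)/9.
u(x) = x^2·(2/3 − x)^2 vanishes at x = 0 and x = 2/3, so u ∈ H^1_0(0, 2/3). Differentiate via the product rule and integrate the resulting polynomials term by term.
  ∫_0^2/3 u² dx = ∫_0^2/3 (x^8 - 8*x^7/3 + 8*x^6/3 - 32*x^5/27 + 16*x^4/81) dx. Term by term:
    ∫_0^2/3 x^8 dx = 512/177147;  ∫_0^2/3 -8*x^7/3 dx = -256/19683;  ∫_0^2/3 8*x^6/3 dx = 1024/45927;
    ∫_0^2/3 -32*x^5/27 dx = -1024/59049;  ∫_0^2/3 16*x^4/81 dx = 512/98415.
  Sum: 512/177147 − 256/19683 + 1024/45927 − 1024/59049 + 512/98415 = 256/6200145.
  ∫_0^2/3 (u')² dx = ∫_0^2/3 (16*x^6 - 32*x^5 + 208*x^4/9 - 64*x^3/9 + 64*x^2/81) dx. Term by term:
    ∫_0^2/3 16*x^6 dx = 2048/15309;  ∫_0^2/3 -32*x^5 dx = -1024/2187;  ∫_0^2/3 208*x^4/9 dx = 6656/10935;
    ∫_0^2/3 -64*x^3/9 dx = -256/729;  ∫_0^2/3 64*x^2/81 dx = 512/6561.
  Sum: 2048/15309 − 1024/2187 + 6656/10935 − 256/729 + 512/6561 = 256/229635.
∫_0^2/3 u² dx = 256/6200145, so ||u||_L² = 16*sqrt(105)/25515.
∫_0^2/3 (u')² dx = 256/229635, so ||u'||_L² = 16*sqrt(35)/2835.
Ratio ||u||_L² / ||u'||_L² = sqrt(3)/9.
Sharp Poincaré constant on H^1_0(0, 2/3) is C_P = L/π = 2/(3*π), achieved by sin(3*π/2·x).
A polynomial bump cannot attain the sharp Poincaré constant (only the first sine eigenfunction does), so the ratio is strictly less than C_P, consistent with ||u||_L² ≤ C_P ||u'||_L².


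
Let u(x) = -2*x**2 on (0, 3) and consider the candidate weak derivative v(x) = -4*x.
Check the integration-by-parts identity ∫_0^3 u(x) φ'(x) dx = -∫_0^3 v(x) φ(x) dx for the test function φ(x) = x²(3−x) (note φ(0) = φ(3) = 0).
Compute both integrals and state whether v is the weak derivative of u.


LHS = 243/5, RHS = 243/5. Yes, v = u' weakly.

u(x) = -2*x**2, classical derivative u'(x) = -4*x.
φ(x) = x²(3−x), so φ'(x) = 3*x*(2 - x).
Note φ(0) = φ(3) = 0, so the boundary term u·φ vanishes.
LHS = ∫_0^3 u(x) φ'(x) dx = ∫_0^3 (6*x^4 - 12*x^3) dx. Term by term:
  ∫_0^3 6*x^4 dx = 1458/5;  ∫_0^3 -12*x^3 dx = -243.
Sum: 1458/5 − 243 = 243/5.
So LHS = 243/5.
∫_0^3 v(x) φ(x) dx = ∫_0^3 (4*x^4 - 12*x^3) dx. Term by term:
  ∫_0^3 4*x^4 dx = 972/5;  ∫_0^3 -12*x^3 dx = -243.
Sum: 972/5 − 243 = -243/5.
So RHS = -∫_0^3 v(x) φ(x) dx = 243/5.
LHS = RHS, so the identity holds for this test φ.
Moreover u is smooth here and v(x) = u'(x) = -4*x pointwise, so the identity holds for every test function. Hence v is the weak derivative of u.


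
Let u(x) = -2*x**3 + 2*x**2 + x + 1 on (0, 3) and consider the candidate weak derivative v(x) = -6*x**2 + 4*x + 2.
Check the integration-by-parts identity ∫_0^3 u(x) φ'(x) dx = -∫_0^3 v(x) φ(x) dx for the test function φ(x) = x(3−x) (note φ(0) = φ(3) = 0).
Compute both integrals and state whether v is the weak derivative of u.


LHS = 207/5, RHS = 369/10. No, v is not the weak derivative of u.

u(x) = -2*x**3 + 2*x**2 + x + 1, classical derivative u'(x) = -6*x**2 + 4*x + 1.
φ(x) = x(3−x), so φ'(x) = 3 - 2*x.
Note φ(0) = φ(3) = 0, so the boundary term u·φ vanishes.
LHS = ∫_0^3 u(x) φ'(x) dx = ∫_0^3 (4*x^4 - 10*x^3 + 4*x^2 + x + 3) dx. Term by term:
  ∫_0^3 4*x^4 dx = 972/5;  ∫_0^3 -10*x^3 dx = -405/2;  ∫_0^3 4*x^2 dx = 36;
  ∫_0^3 x dx = 9/2;  ∫_0^3 3 dx = 9.
Sum: 972/5 − 405/2 + 36 + 9/2 + 9 = 207/5.
So LHS = 207/5.
∫_0^3 v(x) φ(x) dx = ∫_0^3 (6*x^4 - 22*x^3 + 10*x^2 + 6*x) dx. Term by term:
  ∫_0^3 6*x^4 dx = 1458/5;  ∫_0^3 -22*x^3 dx = -891/2;  ∫_0^3 10*x^2 dx = 90;
  ∫_0^3 6*x dx = 27.
Sum: 1458/5 − 891/2 + 90 + 27 = -369/10.
So RHS = -∫_0^3 v(x) φ(x) dx = 369/10.
LHS − RHS = 9/2 ≠ 0, so the identity fails.
(For a valid weak derivative the identity must hold for EVERY test function, in particular this one. The failure shows v is NOT the weak derivative of u.)
Correct weak derivative would be u'(x) = -6*x**2 + 4*x + 1.


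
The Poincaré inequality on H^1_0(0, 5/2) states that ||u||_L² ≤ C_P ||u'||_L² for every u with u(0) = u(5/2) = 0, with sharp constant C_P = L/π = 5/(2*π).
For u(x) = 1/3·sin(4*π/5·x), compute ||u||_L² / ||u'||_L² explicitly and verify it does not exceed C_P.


||u||_L² / ||u'||_L² = 5/(4*π) < C_P = 5/(2*π).

u(x) = 1/3·sin(4*π/5·x), so u'(x) = 4*π*cos(4*π*x/5)/15.
Writing u(x) = A·sin(kπx/L) with A = 1/3 and k = 2, use ∫_0^L sin²(kπx/L) dx = L/2 and ∫_0^L cos²(kπx/L) dx = L/2.
u² = 1/9·sin²(4*π/5·x) and (u')² = 16*π^2/225·cos²(4*π/5·x), and each of sin², cos² integrates to L/2 = 5/4 over (0, 5/2).
∫_0^5/2 u² dx = 5/36, so ||u||_L² = sqrt(5)/6.
∫_0^5/2 (u')² dx = 4*π^2/45, so ||u'||_L² = 2*sqrt(5)*π/15.
Ratio ||u||_L² / ||u'||_L² = 5/(4*π).
Sharp Poincaré constant on H^1_0(0, 5/2) is C_P = L/π = 5/(2*π), achieved by sin(2*π/5·x).
This is the k = 2 harmonic; the ratio L/(kπ) is strictly less than C_P = L/π, consistent with the sharp inequality ||u||_L² ≤ C_P ||u'||_L².


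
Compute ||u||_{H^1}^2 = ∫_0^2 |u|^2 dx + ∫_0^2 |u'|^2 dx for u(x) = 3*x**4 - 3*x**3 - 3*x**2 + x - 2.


||u||_{H^1}^2 = 53386/105

The H^1 norm (squared) on an interval (0, L) is
  ||u||_{H^1}^2 = ∫_0^L u(x)^2 dx + ∫_0^L u'(x)^2 dx.
Compute u'(x) = 12*x**3 - 9*x**2 - 6*x + 1.
Then u(x)^2 = 9*x**8 - 18*x**7 - 9*x**6 + 24*x**5 - 9*x**4 + 6*x**3 + 13*x**2 - 4*x + 4 and u'(x)^2 = 144*x**6 - 216*x**5 - 63*x**4 + 132*x**3 + 18*x**2 - 12*x + 1.
Integrate each monomial from 0 to 2 using ∫_0^2 c·x^n dx = c·2^(n+1)/(n+1):
  ∫_0^2 u(x)^2 dx = ∫_0^2 (9*x^8 - 18*x^7 - 9*x^6 + 24*x^5 - 9*x^4 + 6*x^3 + 13*x^2 - 4*x + 4) dx. Term by term:
    ∫_0^2 9*x^8 dx = 512;  ∫_0^2 -18*x^7 dx = -576;  ∫_0^2 -9*x^6 dx = -1152/7;
    ∫_0^2 24*x^5 dx = 256;  ∫_0^2 -9*x^4 dx = -288/5;  ∫_0^2 6*x^3 dx = 24;
    ∫_0^2 13*x^2 dx = 104/3;  ∫_0^2 -4*x dx = -8;  ∫_0^2 4 dx = 8.
  Sum: 512 − 576 − 1152/7 + 256 − 288/5 + 24 + 104/3 − 8 + 8 = 2992/105.
  ∫_0^2 u'(x)^2 dx = ∫_0^2 (144*x^6 - 216*x^5 - 63*x^4 + 132*x^3 + 18*x^2 - 12*x + 1) dx. Term by term:
    ∫_0^2 144*x^6 dx = 18432/7;  ∫_0^2 -216*x^5 dx = -2304;  ∫_0^2 -63*x^4 dx = -2016/5;
    ∫_0^2 132*x^3 dx = 528;  ∫_0^2 18*x^2 dx = 48;  ∫_0^2 -12*x dx = -24;
    ∫_0^2 1 dx = 2.
  Sum: 18432/7 − 2304 − 2016/5 + 528 + 48 − 24 + 2 = 16798/35.
Adding: ||u||_{H^1}^2 = 2992/105 + 16798/35 = 53386/105.


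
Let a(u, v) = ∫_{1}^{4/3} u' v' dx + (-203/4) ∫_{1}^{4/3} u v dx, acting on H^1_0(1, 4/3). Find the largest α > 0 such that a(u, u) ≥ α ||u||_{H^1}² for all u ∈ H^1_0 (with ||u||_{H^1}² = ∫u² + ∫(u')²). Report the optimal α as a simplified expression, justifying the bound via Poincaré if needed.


α = (-203 + 36*π^2)/(4*(1 + 9*π^2))

Coercivity of a(·,·) on H^1_0(1, 4/3) means a(u, u) ≥ α ||u||_{H^1}² for every u ∈ H^1_0.
The interval has length L = 1/3, and Poincaré/coercivity depend only on L. Here a(u, u) = ∫(u')² + (-203/4)·∫u².
Here c = -203/4 < 0 with |c| < (π/L)² = 9*π^2, so coercivity still holds. The condition a(u,u) ≥ α||u||_{H^1}² reads (1−α)∫(u')² ≥ (α−c)∫u². Any admissible α is ≤ 1 (rapidly oscillating u have ∫u²/∫(u')² → 0), and α = 1 would force 0 ≥ (1−c)∫u², impossible since c < 1; so 1−α > 0. By the sharp Poincaré inequality on H^1_0 of an interval of length L, ∫(u')² ≥ (π/L)²∫u² with equality for the first sine mode sin(π(x−x₀)/L) (x₀ the left endpoint), so the inequality holds for all u iff (1−α)(π/L)² ≥ α − c, i.e. α ≤ ((π/L)² + c)/((π/L)² + 1) = (1 + c(L/π)²)/(1 + (L/π)²). (Direct route, valid since c ≤ 0: Poincaré gives c∫u² ≥ c(L/π)²∫(u')², so a(u,u) ≥ (1 + c(L/π)²)∫(u')², while ||u||_{H^1}² ≤ (1 + (L/π)²)∫(u')²; dividing yields the same α.) With (π/L)² = 9*π^2 and c = -203/4, the largest admissible constant is α = ((π/L)² + c)/((π/L)² + 1).
Simplifying, α = (-203 + 36*π^2)/(4*(1 + 9*π^2)).


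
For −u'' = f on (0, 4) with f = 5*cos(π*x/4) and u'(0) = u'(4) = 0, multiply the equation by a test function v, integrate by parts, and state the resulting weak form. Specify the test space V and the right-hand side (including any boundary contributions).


V = H^1(0, 4) (no boundary constraint on v; u is determined up to an additive constant); weak form: ∫_0^4 u'v' dx = ∫_0^4 (5*cos(π*x/4)) v dx for all v ∈ V.

Multiply both sides by a test function v and integrate from 0 to 4:
  ∫_0^4 −u''(x) v(x) dx = ∫_0^4 f(x) v(x) dx.
Integrate the LHS by parts once:
  ∫_0^4 −u'' v dx = −[u'(x) v(x)]_0^4 + ∫_0^4 u'(x) v'(x) dx.
Thus ∫_0^4 u'(x) v'(x) dx = ∫_0^4 f(x) v(x) dx + [u'(x) v(x)]_0^4.
Choose V so that boundary terms are either known or forced to vanish.
u has homogeneous Neumann: u'(0) = u'(4) = 0. So [u' v]_0^4 = 0·v(4) − 0·v(0) = 0 for any v; take V = H^1(0, 4).
Weak formulation: find u (satisfying any essential BC) such that ∫_0^4 u'(x) v'(x) dx = ∫_0^4 f v dx for all v ∈ V (homogeneous Neumann, so boundary terms vanish).
Substituting f(x) = 5*cos(π*x/4), the right-hand side is ∫_0^4 (5*cos(π*x/4)) v dx.
Compatibility check (pure Neumann): taking v ≡ 1 ∈ V gives 0 = ∫_0^4 f dx + (0) − (0), i.e. ∫_0^4 f dx must equal u'(0) − u'(4) = 0. Indeed ∫_0^4 (5*cos(π*x/4)) dx = 0, so the data are compatible. The solution is then unique only up to an additive constant (fix it e.g. by requiring ∫_0^4 u dx = 0).


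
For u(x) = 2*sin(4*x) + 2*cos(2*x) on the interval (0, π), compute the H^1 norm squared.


||u||_{H^1(0,π)}^2 = 44*π

u'(x) = -4*sin(2*x) + 8*cos(4*x).
Expand u² and (u')² and integrate term by term on (0, π), using: for integers n ≥ 1, ∫_0^π sin²(nx) dx = ∫_0^π cos²(nx) dx = π/2; for n ≠ n', ∫_0^π sin(nx)sin(n'x) dx = ∫_0^π cos(nx)cos(n'x) dx = 0; and by product-to-sum, ∫_0^π sin(nx)cos(n'x) dx = ½∫_0^π [sin((n+n')x) + sin((n−n')x)] dx, which is 0 when n+n' is even and 2n/(n²−n'²) when n+n' is odd (it need not vanish on (0, π)).
  u² squared terms: (2)²·∫cos(2x)² dx = 4·π/2 = 2*π;  (2)²·∫sin(4x)² dx = 4·π/2 = 2*π.
  u² cross terms: 2·(2)·(2)·∫cos(2x)·sin(4x) dx = 8·(0) = 0.
  So ∫_0^π u² dx = 2*π + 2*π + 0 = 4*π.
  (u')² squared terms: (-4)²·∫sin(2x)² dx = 16·π/2 = 8*π;  (8)²·∫cos(4x)² dx = 64·π/2 = 32*π.
  (u')² cross terms: 2·(-4)·(8)·∫sin(2x)·cos(4x) dx = -64·(0) = 0.
  So ∫_0^π (u')² dx = 8*π + 32*π + 0 = 40*π.
||u||_{H^1}^2 = (4*π) + (40*π) = 44*π.


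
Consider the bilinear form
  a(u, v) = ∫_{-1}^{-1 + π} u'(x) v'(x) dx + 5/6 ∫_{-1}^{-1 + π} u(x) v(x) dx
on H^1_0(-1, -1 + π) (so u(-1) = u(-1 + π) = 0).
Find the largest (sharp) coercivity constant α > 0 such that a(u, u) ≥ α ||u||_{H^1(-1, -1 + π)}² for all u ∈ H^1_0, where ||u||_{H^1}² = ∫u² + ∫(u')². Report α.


α = 11/12

Coercivity of a(·,·) on H^1_0(-1, -1 + π) means a(u, u) ≥ α ||u||_{H^1}² for every u ∈ H^1_0.
The interval has length L = π, and Poincaré/coercivity depend only on L. Here a(u, u) = ∫(u')² + (5/6)·∫u².
Here 0 < c = 5/6 < 1. The condition a(u,u) ≥ α||u||_{H^1}² reads (1−α)∫(u')² ≥ (α−c)∫u². Any admissible α is ≤ 1 (rapidly oscillating u have ∫u²/∫(u')² → 0), and α = 1 would force 0 ≥ (1−c)∫u², impossible since c < 1; so 1−α > 0. By the sharp Poincaré inequality on H^1_0 of an interval of length L, ∫(u')² ≥ (π/L)²∫u² with equality for the first sine mode sin(π(x−x₀)/L) (x₀ the left endpoint), so the inequality holds for all u iff (1−α)(π/L)² ≥ α − c, i.e. α ≤ ((π/L)² + c)/((π/L)² + 1) = (1 + c(L/π)²)/(1 + (L/π)²). With (π/L)² = 1 and c = 5/6, the largest admissible constant is α = ((π/L)² + c)/((π/L)² + 1).
Simplifying, α = 11/12.


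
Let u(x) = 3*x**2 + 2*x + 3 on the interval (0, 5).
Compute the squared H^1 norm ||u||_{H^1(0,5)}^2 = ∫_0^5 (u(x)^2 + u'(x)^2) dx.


||u||_{H^1}^2 = 31295/3

The H^1 norm (squared) on an interval (0, L) is
  ||u||_{H^1}^2 = ∫_0^L u(x)^2 dx + ∫_0^L u'(x)^2 dx.
Compute u'(x) = 6*x + 2.
Then u(x)^2 = 9*x**4 + 12*x**3 + 22*x**2 + 12*x + 9 and u'(x)^2 = 36*x**2 + 24*x + 4.
Integrate each monomial from 0 to 5 using ∫_0^5 c·x^n dx = c·5^(n+1)/(n+1):
  ∫_0^5 u(x)^2 dx = ∫_0^5 (9*x^4 + 12*x^3 + 22*x^2 + 12*x + 9) dx. Term by term:
    ∫_0^5 9*x^4 dx = 5625;  ∫_0^5 12*x^3 dx = 1875;  ∫_0^5 22*x^2 dx = 2750/3;
    ∫_0^5 12*x dx = 150;  ∫_0^5 9 dx = 45.
  Sum: 5625 + 1875 + 2750/3 + 150 + 45 = 25835/3.
  ∫_0^5 u'(x)^2 dx = ∫_0^5 (36*x^2 + 24*x + 4) dx. Term by term:
    ∫_0^5 36*x^2 dx = 1500;  ∫_0^5 24*x dx = 300;  ∫_0^5 4 dx = 20.
  Sum: 1500 + 300 + 20 = 1820.
Adding: ||u||_{H^1}^2 = 25835/3 + 1820 = 31295/3.


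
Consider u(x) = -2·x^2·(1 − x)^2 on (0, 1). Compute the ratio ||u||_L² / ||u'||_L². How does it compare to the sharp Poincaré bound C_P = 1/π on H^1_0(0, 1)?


||u||_L² / ||u'||_L² = sqrt(3)/6 < C_P = 1/π.

u(x) = -2·x^2·(1 − x)^2, so u'(x) = 4*x*(x*(1 - x) - (x - 1)^2).
u(x) = -2·x^2·(1 − x)^2 vanishes at x = 0 and x = 1, so u ∈ H^1_0(0, 1). Differentiate via the product rule and integrate the resulting polynomials term by term.
  ∫_0^1 u² dx = ∫_0^1 (4*x^8 - 16*x^7 + 24*x^6 - 16*x^5 + 4*x^4) dx. Term by term:
    ∫_0^1 4*x^8 dx = 4/9;  ∫_0^1 -16*x^7 dx = -2;  ∫_0^1 24*x^6 dx = 24/7;
    ∫_0^1 -16*x^5 dx = -8/3;  ∫_0^1 4*x^4 dx = 4/5.
  Sum: 4/9 − 2 + 24/7 − 8/3 + 4/5 = 2/315.
  ∫_0^1 (u')² dx = ∫_0^1 (64*x^6 - 192*x^5 + 208*x^4 - 96*x^3 + 16*x^2) dx. Term by term:
    ∫_0^1 64*x^6 dx = 64/7;  ∫_0^1 -192*x^5 dx = -32;  ∫_0^1 208*x^4 dx = 208/5;
    ∫_0^1 -96*x^3 dx = -24;  ∫_0^1 16*x^2 dx = 16/3.
  Sum: 64/7 − 32 + 208/5 − 24 + 16/3 = 8/105.
∫_0^1 u² dx = 2/315, so ||u||_L² = sqrt(70)/105.
∫_0^1 (u')² dx = 8/105, so ||u'||_L² = 2*sqrt(210)/105.
Ratio ||u||_L² / ||u'||_L² = sqrt(3)/6.
Sharp Poincaré constant on H^1_0(0, 1) is C_P = L/π = 1/π, achieved by sin(π·x).
A polynomial bump cannot attain the sharp Poincaré constant (only the first sine eigenfunction does), so the ratio is strictly less than C_P, consistent with ||u||_L² ≤ C_P ||u'||_L².


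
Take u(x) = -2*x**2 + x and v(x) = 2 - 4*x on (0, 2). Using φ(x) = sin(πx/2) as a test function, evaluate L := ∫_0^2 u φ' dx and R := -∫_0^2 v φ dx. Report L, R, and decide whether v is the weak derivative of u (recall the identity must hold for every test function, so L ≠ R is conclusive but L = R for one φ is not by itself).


LHS = 12/π, RHS = 8/π. No, v is not the weak derivative of u.

u(x) = -2*x**2 + x, classical derivative u'(x) = 1 - 4*x.
φ(x) = sin(πx/2), so φ'(x) = π*cos(π*x/2)/2.
Note φ(0) = φ(2) = 0, so the boundary term u·φ vanishes.
LHS = ∫_0^2 u(x) φ'(x) dx = ∫_0^2 (-π*x^2*cos(π*x/2) + π*x*cos(π*x/2)/2) dx. Term by term:
  ∫_0^2 π*x*cos(π*x/2)/2 dx = -4/π;  ∫_0^2 -π*x^2*cos(π*x/2) dx = 16/π.
Sum: -4/π + 16/π = 12/π.
So LHS = 12/π.
∫_0^2 v(x) φ(x) dx = ∫_0^2 (-4*x*sin(π*x/2) + 2*sin(π*x/2)) dx. Term by term:
  ∫_0^2 2*sin(π*x/2) dx = 8/π;  ∫_0^2 -4*x*sin(π*x/2) dx = -16/π.
Sum: 8/π − 16/π = -8/π.
So RHS = -∫_0^2 v(x) φ(x) dx = 8/π.
LHS − RHS = 4/π ≠ 0, so the identity fails.
(For a valid weak derivative the identity must hold for EVERY test function, in particular this one. The failure shows v is NOT the weak derivative of u.)
Correct weak derivative would be u'(x) = 1 - 4*x.


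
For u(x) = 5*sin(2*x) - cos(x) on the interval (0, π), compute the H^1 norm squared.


||u||_{H^1(0,π)}^2 = -80/3 + 127*π/2

u'(x) = sin(x) + 10*cos(2*x).
Expand u² and (u')² and integrate term by term on (0, π), using: for integers n ≥ 1, ∫_0^π sin²(nx) dx = ∫_0^π cos²(nx) dx = π/2; for n ≠ n', ∫_0^π sin(nx)sin(n'x) dx = ∫_0^π cos(nx)cos(n'x) dx = 0; and by product-to-sum, ∫_0^π sin(nx)cos(n'x) dx = ½∫_0^π [sin((n+n')x) + sin((n−n')x)] dx, which is 0 when n+n' is even and 2n/(n²−n'²) when n+n' is odd (it need not vanish on (0, π)).
  u² squared terms: (-1)²·∫cos(x)² dx = 1·π/2 = π/2;  (5)²·∫sin(2x)² dx = 25·π/2 = 25*π/2.
  u² cross terms: 2·(-1)·(5)·∫cos(x)·sin(2x) dx = -10·(4/3) = -40/3.
  So ∫_0^π u² dx = π/2 + 25*π/2 − 40/3 = -40/3 + 13*π.
  (u')² squared terms: (10)²·∫cos(2x)² dx = 100·π/2 = 50*π;  (1)²·∫sin(x)² dx = 1·π/2 = π/2.
  (u')² cross terms: 2·(10)·(1)·∫cos(2x)·sin(x) dx = 20·(-2/3) = -40/3.
  So ∫_0^π (u')² dx = 50*π + π/2 − 40/3 = -40/3 + 101*π/2.
||u||_{H^1}^2 = (-40/3 + 13*π) + (-40/3 + 101*π/2) = -80/3 + 127*π/2.


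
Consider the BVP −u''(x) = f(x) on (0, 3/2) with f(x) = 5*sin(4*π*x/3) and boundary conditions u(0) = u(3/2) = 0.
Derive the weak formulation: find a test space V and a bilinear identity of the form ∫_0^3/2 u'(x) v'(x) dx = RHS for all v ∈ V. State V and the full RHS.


V = H^1_0(0, 3/2) (so v(0) = v(3/2) = 0); weak form: ∫_0^3/2 u'v' dx = ∫_0^3/2 (5*sin(4*π*x/3)) v dx for all v ∈ V.

Multiply both sides by a test function v and integrate from 0 to 3/2:
  ∫_0^3/2 −u''(x) v(x) dx = ∫_0^3/2 f(x) v(x) dx.
Integrate the LHS by parts once:
  ∫_0^3/2 −u'' v dx = −[u'(x) v(x)]_0^3/2 + ∫_0^3/2 u'(x) v'(x) dx.
Thus ∫_0^3/2 u'(x) v'(x) dx = ∫_0^3/2 f(x) v(x) dx + [u'(x) v(x)]_0^3/2.
Choose V so that boundary terms are either known or forced to vanish.
u is Dirichlet: u(0) = u(3/2) = 0. Let V = H^1_0(0, 3/2); then v(0) = v(3/2) = 0, and [u' v]_0^3/2 = 0.
Weak formulation: find u (satisfying any essential BC) such that ∫_0^3/2 u'(x) v'(x) dx = ∫_0^3/2 f v dx for all v ∈ V.
Substituting f(x) = 5*sin(4*π*x/3), the right-hand side is ∫_0^3/2 (5*sin(4*π*x/3)) v dx.


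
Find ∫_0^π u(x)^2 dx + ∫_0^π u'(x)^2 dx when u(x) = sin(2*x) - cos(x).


||u||_{H^1(0,π)}^2 = -16/3 + 7*π/2

u'(x) = sin(x) + 2*cos(2*x).
Expand u² and (u')² and integrate term by term on (0, π), using: for integers n ≥ 1, ∫_0^π sin²(nx) dx = ∫_0^π cos²(nx) dx = π/2; for n ≠ n', ∫_0^π sin(nx)sin(n'x) dx = ∫_0^π cos(nx)cos(n'x) dx = 0; and by product-to-sum, ∫_0^π sin(nx)cos(n'x) dx = ½∫_0^π [sin((n+n')x) + sin((n−n')x)] dx, which is 0 when n+n' is even and 2n/(n²−n'²) when n+n' is odd (it need not vanish on (0, π)).
  u² squared terms: (-1)²·∫cos(x)² dx = 1·π/2 = π/2;  (1)²·∫sin(2x)² dx = 1·π/2 = π/2.
  u² cross terms: 2·(-1)·(1)·∫cos(x)·sin(2x) dx = -2·(4/3) = -8/3.
  So ∫_0^π u² dx = π/2 + π/2 − 8/3 = -8/3 + π.
  (u')² squared terms: (2)²·∫cos(2x)² dx = 4·π/2 = 2*π;  (1)²·∫sin(x)² dx = 1·π/2 = π/2.
  (u')² cross terms: 2·(2)·(1)·∫cos(2x)·sin(x) dx = 4·(-2/3) = -8/3.
  So ∫_0^π (u')² dx = 2*π + π/2 − 8/3 = -8/3 + 5*π/2.
||u||_{H^1}^2 = (-8/3 + π) + (-8/3 + 5*π/2) = -16/3 + 7*π/2.


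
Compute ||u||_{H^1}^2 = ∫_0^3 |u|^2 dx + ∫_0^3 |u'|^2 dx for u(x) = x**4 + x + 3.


||u||_{H^1}^2 = 278196/35

The H^1 norm (squared) on an interval (0, L) is
  ||u||_{H^1}^2 = ∫_0^L u(x)^2 dx + ∫_0^L u'(x)^2 dx.
Compute u'(x) = 4*x**3 + 1.
Then u(x)^2 = x**8 + 2*x**5 + 6*x**4 + x**2 + 6*x + 9 and u'(x)^2 = 16*x**6 + 8*x**3 + 1.
Integrate each monomial from 0 to 3 using ∫_0^3 c·x^n dx = c·3^(n+1)/(n+1):
  ∫_0^3 u(x)^2 dx = ∫_0^3 (x^8 + 2*x^5 + 6*x^4 + x^2 + 6*x + 9) dx. Term by term:
    ∫_0^3 x^8 dx = 2187;  ∫_0^3 2*x^5 dx = 243;  ∫_0^3 6*x^4 dx = 1458/5;
    ∫_0^3 x^2 dx = 9;  ∫_0^3 6*x dx = 27;  ∫_0^3 9 dx = 27.
  Sum: 2187 + 243 + 1458/5 + 9 + 27 + 27 = 13923/5.
  ∫_0^3 u'(x)^2 dx = ∫_0^3 (16*x^6 + 8*x^3 + 1) dx. Term by term:
    ∫_0^3 16*x^6 dx = 34992/7;  ∫_0^3 8*x^3 dx = 162;  ∫_0^3 1 dx = 3.
  Sum: 34992/7 + 162 + 3 = 36147/7.
Adding: ||u||_{H^1}^2 = 13923/5 + 36147/7 = 278196/35.


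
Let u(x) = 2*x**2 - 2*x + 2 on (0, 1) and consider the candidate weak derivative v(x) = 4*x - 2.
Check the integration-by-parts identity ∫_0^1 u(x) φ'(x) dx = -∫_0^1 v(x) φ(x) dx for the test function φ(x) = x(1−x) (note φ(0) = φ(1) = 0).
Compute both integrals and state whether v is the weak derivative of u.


LHS = 0, RHS = 0. Yes, v = u' weakly.

u(x) = 2*x**2 - 2*x + 2, classical derivative u'(x) = 4*x - 2.
φ(x) = x(1−x), so φ'(x) = 1 - 2*x.
Note φ(0) = φ(1) = 0, so the boundary term u·φ vanishes.
LHS = ∫_0^1 u(x) φ'(x) dx = ∫_0^1 (-4*x^3 + 6*x^2 - 6*x + 2) dx. Term by term:
  ∫_0^1 -4*x^3 dx = -1;  ∫_0^1 6*x^2 dx = 2;  ∫_0^1 -6*x dx = -3;
  ∫_0^1 2 dx = 2.
Sum: -1 + 2 − 3 + 2 = 0.
So LHS = 0.
∫_0^1 v(x) φ(x) dx = ∫_0^1 (-4*x^3 + 6*x^2 - 2*x) dx. Term by term:
  ∫_0^1 -4*x^3 dx = -1;  ∫_0^1 6*x^2 dx = 2;  ∫_0^1 -2*x dx = -1.
Sum: -1 + 2 − 1 = 0.
So RHS = -∫_0^1 v(x) φ(x) dx = 0.
LHS = RHS, so the identity holds for this test φ.
Moreover u is smooth here and v(x) = u'(x) = 4*x - 2 pointwise, so the identity holds for every test function. Hence v is the weak derivative of u.


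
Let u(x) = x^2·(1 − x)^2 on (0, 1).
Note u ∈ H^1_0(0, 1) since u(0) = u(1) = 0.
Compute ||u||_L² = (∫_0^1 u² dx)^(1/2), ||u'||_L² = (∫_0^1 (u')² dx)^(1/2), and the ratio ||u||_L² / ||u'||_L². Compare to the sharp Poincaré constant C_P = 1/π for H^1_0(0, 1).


||u||_L² / ||u'||_L² = sqrt(3)/6 < C_P = 1/π.

u(x) = x^2·(1 − x)^2, so u'(x) = 2*x*(x - 1)*(2*x - 1).
u(x) = x^2·(1 − x)^2 vanishes at x = 0 and x = 1, so u ∈ H^1_0(0, 1). Differentiate via the product rule and integrate the resulting polynomials term by term.
  ∫_0^1 u² dx = ∫_0^1 (x^8 - 4*x^7 + 6*x^6 - 4*x^5 + x^4) dx. Term by term:
    ∫_0^1 x^8 dx = 1/9;  ∫_0^1 -4*x^7 dx = -1/2;  ∫_0^1 6*x^6 dx = 6/7;
    ∫_0^1 -4*x^5 dx = -2/3;  ∫_0^1 x^4 dx = 1/5.
  Sum: 1/9 − 1/2 + 6/7 − 2/3 + 1/5 = 1/630.
  ∫_0^1 (u')² dx = ∫_0^1 (16*x^6 - 48*x^5 + 52*x^4 - 24*x^3 + 4*x^2) dx. Term by term:
    ∫_0^1 16*x^6 dx = 16/7;  ∫_0^1 -48*x^5 dx = -8;  ∫_0^1 52*x^4 dx = 52/5;
    ∫_0^1 -24*x^3 dx = -6;  ∫_0^1 4*x^2 dx = 4/3.
  Sum: 16/7 − 8 + 52/5 − 6 + 4/3 = 2/105.
∫_0^1 u² dx = 1/630, so ||u||_L² = sqrt(70)/210.
∫_0^1 (u')² dx = 2/105, so ||u'||_L² = sqrt(210)/105.
Ratio ||u||_L² / ||u'||_L² = sqrt(3)/6.
Sharp Poincaré constant on H^1_0(0, 1) is C_P = L/π = 1/π, achieved by sin(π·x).
A polynomial bump cannot attain the sharp Poincaré constant (only the first sine eigenfunction does), so the ratio is strictly less than C_P, consistent with ||u||_L² ≤ C_P ||u'||_L².


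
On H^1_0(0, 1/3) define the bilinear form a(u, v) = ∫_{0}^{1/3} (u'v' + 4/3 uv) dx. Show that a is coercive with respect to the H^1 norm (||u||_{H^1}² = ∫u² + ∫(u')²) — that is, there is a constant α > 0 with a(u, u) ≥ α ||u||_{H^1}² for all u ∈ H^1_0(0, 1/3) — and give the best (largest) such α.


α = 1

Coercivity of a(·,·) on H^1_0(0, 1/3) means a(u, u) ≥ α ||u||_{H^1}² for every u ∈ H^1_0.
The interval has length L = 1/3, and Poincaré/coercivity depend only on L. Here a(u, u) = ∫(u')² + (4/3)·∫u².
Here c = 4/3 ≥ 1, so a(u,u) = ∫(u')² + c∫u² ≥ ∫(u')² + ∫u² = ||u||_{H^1}², i.e. α = 1 works. No larger α is possible: a(u,u) ≥ α||u||_{H^1}² means (1−α)∫(u')² ≥ (α−c)∫u², and for the modes u_n = sin(nπ(x−x₀)/L) (x₀ the left endpoint) one has ∫u_n²/∫(u_n')² = (L/(nπ))² → 0, so a(u_n,u_n)/||u_n||_{H^1}² → 1. Hence the optimal constant is α = 1.
Therefore α = 1.


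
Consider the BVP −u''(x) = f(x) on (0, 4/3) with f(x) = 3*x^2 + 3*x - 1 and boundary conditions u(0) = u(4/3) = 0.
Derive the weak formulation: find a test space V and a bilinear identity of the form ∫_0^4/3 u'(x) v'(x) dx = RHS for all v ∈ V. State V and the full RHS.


V = H^1_0(0, 4/3) (so v(0) = v(4/3) = 0); weak form: ∫_0^4/3 u'v' dx = ∫_0^4/3 (3*x^2 + 3*x - 1) v dx for all v ∈ V.

Multiply both sides by a test function v and integrate from 0 to 4/3:
  ∫_0^4/3 −u''(x) v(x) dx = ∫_0^4/3 f(x) v(x) dx.
Integrate the LHS by parts once:
  ∫_0^4/3 −u'' v dx = −[u'(x) v(x)]_0^4/3 + ∫_0^4/3 u'(x) v'(x) dx.
Thus ∫_0^4/3 u'(x) v'(x) dx = ∫_0^4/3 f(x) v(x) dx + [u'(x) v(x)]_0^4/3.
Choose V so that boundary terms are either known or forced to vanish.
u is Dirichlet: u(0) = u(4/3) = 0. Let V = H^1_0(0, 4/3); then v(0) = v(4/3) = 0, and [u' v]_0^4/3 = 0.
Weak formulation: find u (satisfying any essential BC) such that ∫_0^4/3 u'(x) v'(x) dx = ∫_0^4/3 f v dx for all v ∈ V.
Substituting f(x) = 3*x^2 + 3*x - 1, the right-hand side is ∫_0^4/3 (3*x^2 + 3*x - 1) v dx.


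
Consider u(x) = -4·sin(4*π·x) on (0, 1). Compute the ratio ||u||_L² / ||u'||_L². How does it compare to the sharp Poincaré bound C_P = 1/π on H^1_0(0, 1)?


||u||_L² / ||u'||_L² = 1/(4*π) < C_P = 1/π.

u(x) = -4·sin(4*π·x), so u'(x) = -16*π*cos(4*π*x).
Writing u(x) = A·sin(kπx/L) with A = -4 and k = 4, use ∫_0^L sin²(kπx/L) dx = L/2 and ∫_0^L cos²(kπx/L) dx = L/2.
u² = 16·sin²(4*π·x) and (u')² = 256*π^2·cos²(4*π·x), and each of sin², cos² integrates to L/2 = 1/2 over (0, 1).
∫_0^1 u² dx = 8, so ||u||_L² = 2*sqrt(2).
∫_0^1 (u')² dx = 128*π^2, so ||u'||_L² = 8*sqrt(2)*π.
Ratio ||u||_L² / ||u'||_L² = 1/(4*π).
Sharp Poincaré constant on H^1_0(0, 1) is C_P = L/π = 1/π, achieved by sin(π·x).
This is the k = 4 harmonic; the ratio L/(kπ) is strictly less than C_P = L/π, consistent with the sharp inequality ||u||_L² ≤ C_P ||u'||_L².


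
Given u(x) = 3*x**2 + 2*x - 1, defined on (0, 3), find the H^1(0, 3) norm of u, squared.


||u||_{H^1}^2 = 5457/5

The H^1 norm (squared) on an interval (0, L) is
  ||u||_{H^1}^2 = ∫_0^L u(x)^2 dx + ∫_0^L u'(x)^2 dx.
Compute u'(x) = 6*x + 2.
Then u(x)^2 = 9*x**4 + 12*x**3 - 2*x**2 - 4*x + 1 and u'(x)^2 = 36*x**2 + 24*x + 4.
Integrate each monomial from 0 to 3 using ∫_0^3 c·x^n dx = c·3^(n+1)/(n+1):
  ∫_0^3 u(x)^2 dx = ∫_0^3 (9*x^4 + 12*x^3 - 2*x^2 - 4*x + 1) dx. Term by term:
    ∫_0^3 9*x^4 dx = 2187/5;  ∫_0^3 12*x^3 dx = 243;  ∫_0^3 -2*x^2 dx = -18;
    ∫_0^3 -4*x dx = -18;  ∫_0^3 1 dx = 3.
  Sum: 2187/5 + 243 − 18 − 18 + 3 = 3237/5.
  ∫_0^3 u'(x)^2 dx = ∫_0^3 (36*x^2 + 24*x + 4) dx. Term by term:
    ∫_0^3 36*x^2 dx = 324;  ∫_0^3 24*x dx = 108;  ∫_0^3 4 dx = 12.
  Sum: 324 + 108 + 12 = 444.
Adding: ||u||_{H^1}^2 = 3237/5 + 444 = 5457/5.


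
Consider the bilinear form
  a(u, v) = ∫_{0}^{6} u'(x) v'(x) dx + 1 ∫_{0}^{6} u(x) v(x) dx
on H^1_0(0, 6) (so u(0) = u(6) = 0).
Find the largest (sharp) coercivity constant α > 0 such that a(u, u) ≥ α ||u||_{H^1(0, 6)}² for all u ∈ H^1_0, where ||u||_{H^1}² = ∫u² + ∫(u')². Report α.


α = 1

Coercivity of a(·,·) on H^1_0(0, 6) means a(u, u) ≥ α ||u||_{H^1}² for every u ∈ H^1_0.
The interval has length L = 6, and Poincaré/coercivity depend only on L. Here a(u, u) = ∫(u')² + (1)·∫u².
Here c = 1 ≥ 1, so a(u,u) = ∫(u')² + c∫u² ≥ ∫(u')² + ∫u² = ||u||_{H^1}², i.e. α = 1 works. No larger α is possible: a(u,u) ≥ α||u||_{H^1}² means (1−α)∫(u')² ≥ (α−c)∫u², and for the modes u_n = sin(nπ(x−x₀)/L) (x₀ the left endpoint) one has ∫u_n²/∫(u_n')² = (L/(nπ))² → 0, so a(u_n,u_n)/||u_n||_{H^1}² → 1. Hence the optimal constant is α = 1.
Therefore α = 1.


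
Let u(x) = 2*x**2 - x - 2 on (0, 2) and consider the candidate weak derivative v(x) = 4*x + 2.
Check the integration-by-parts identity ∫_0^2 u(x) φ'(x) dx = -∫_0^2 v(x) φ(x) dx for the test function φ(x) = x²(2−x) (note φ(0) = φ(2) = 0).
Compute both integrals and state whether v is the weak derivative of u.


LHS = -76/15, RHS = -136/15. No, v is not the weak derivative of u.

u(x) = 2*x**2 - x - 2, classical derivative u'(x) = 4*x - 1.
φ(x) = x²(2−x), so φ'(x) = x*(4 - 3*x).
Note φ(0) = φ(2) = 0, so the boundary term u·φ vanishes.
LHS = ∫_0^2 u(x) φ'(x) dx = ∫_0^2 (-6*x^4 + 11*x^3 + 2*x^2 - 8*x) dx. Term by term:
  ∫_0^2 -6*x^4 dx = -192/5;  ∫_0^2 11*x^3 dx = 44;  ∫_0^2 2*x^2 dx = 16/3;
  ∫_0^2 -8*x dx = -16.
Sum: -192/5 + 44 + 16/3 − 16 = -76/15.
So LHS = -76/15.
∫_0^2 v(x) φ(x) dx = ∫_0^2 (-4*x^4 + 6*x^3 + 4*x^2) dx. Term by term:
  ∫_0^2 -4*x^4 dx = -128/5;  ∫_0^2 6*x^3 dx = 24;  ∫_0^2 4*x^2 dx = 32/3.
Sum: -128/5 + 24 + 32/3 = 136/15.
So RHS = -∫_0^2 v(x) φ(x) dx = -136/15.
LHS − RHS = 4 ≠ 0, so the identity fails.
(For a valid weak derivative the identity must hold for EVERY test function, in particular this one. The failure shows v is NOT the weak derivative of u.)
Correct weak derivative would be u'(x) = 4*x - 1.


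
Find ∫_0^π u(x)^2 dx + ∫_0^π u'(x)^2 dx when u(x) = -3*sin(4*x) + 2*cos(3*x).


||u||_{H^1(0,π)}^2 = -960/7 + 193*π/2

u'(x) = -6*sin(3*x) - 12*cos(4*x).
Expand u² and (u')² and integrate term by term on (0, π), using: for integers n ≥ 1, ∫_0^π sin²(nx) dx = ∫_0^π cos²(nx) dx = π/2; for n ≠ n', ∫_0^π sin(nx)sin(n'x) dx = ∫_0^π cos(nx)cos(n'x) dx = 0; and by product-to-sum, ∫_0^π sin(nx)cos(n'x) dx = ½∫_0^π [sin((n+n')x) + sin((n−n')x)] dx, which is 0 when n+n' is even and 2n/(n²−n'²) when n+n' is odd (it need not vanish on (0, π)).
  u² squared terms: (-3)²·∫sin(4x)² dx = 9·π/2 = 9*π/2;  (2)²·∫cos(3x)² dx = 4·π/2 = 2*π.
  u² cross terms: 2·(-3)·(2)·∫sin(4x)·cos(3x) dx = -12·(8/7) = -96/7.
  So ∫_0^π u² dx = 9*π/2 + 2*π − 96/7 = -96/7 + 13*π/2.
  (u')² squared terms: (-12)²·∫cos(4x)² dx = 144·π/2 = 72*π;  (-6)²·∫sin(3x)² dx = 36·π/2 = 18*π.
  (u')² cross terms: 2·(-12)·(-6)·∫cos(4x)·sin(3x) dx = 144·(-6/7) = -864/7.
  So ∫_0^π (u')² dx = 72*π + 18*π − 864/7 = -864/7 + 90*π.
||u||_{H^1}^2 = (-96/7 + 13*π/2) + (-864/7 + 90*π) = -960/7 + 193*π/2.


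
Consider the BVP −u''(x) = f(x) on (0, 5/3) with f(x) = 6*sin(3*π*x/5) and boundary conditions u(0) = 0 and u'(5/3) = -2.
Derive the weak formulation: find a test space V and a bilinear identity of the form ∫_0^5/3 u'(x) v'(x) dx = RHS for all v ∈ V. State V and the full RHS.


V = {v ∈ H^1(0, 5/3) : v(0) = 0} (test functions vanish at x = 0 where u is specified); weak form: ∫_0^5/3 u'v' dx = ∫_0^5/3 (6*sin(3*π*x/5)) v dx − 2·v(5/3) for all v ∈ V.

Multiply both sides by a test function v and integrate from 0 to 5/3:
  ∫_0^5/3 −u''(x) v(x) dx = ∫_0^5/3 f(x) v(x) dx.
Integrate the LHS by parts once:
  ∫_0^5/3 −u'' v dx = −[u'(x) v(x)]_0^5/3 + ∫_0^5/3 u'(x) v'(x) dx.
Thus ∫_0^5/3 u'(x) v'(x) dx = ∫_0^5/3 f(x) v(x) dx + [u'(x) v(x)]_0^5/3.
Choose V so that boundary terms are either known or forced to vanish.
Mixed BC: u(0) = 0 (Dirichlet) and u'(5/3) = -2 (Neumann). Define V = {v ∈ H^1(0, 5/3) : v(0) = 0}. Then [u' v]_0^5/3 = u'(5/3)·v(5/3) − u'(0)·0 = − 2·v(5/3).
Weak formulation: find u (satisfying any essential BC) such that ∫_0^5/3 u'(x) v'(x) dx = ∫_0^5/3 f v dx − 2·v(5/3) for all v ∈ V (Dirichlet at 0 absorbed into V; Neumann datum at x = 5/3 contributes the boundary term).
Substituting f(x) = 6*sin(3*π*x/5), the right-hand side is ∫_0^5/3 (6*sin(3*π*x/5)) v dx − 2·v(5/3).
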